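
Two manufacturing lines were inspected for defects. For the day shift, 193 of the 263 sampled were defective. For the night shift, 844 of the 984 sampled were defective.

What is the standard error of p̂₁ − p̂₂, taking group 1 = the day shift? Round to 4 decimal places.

Sample proportions: 193/263 = 0.7338, 844/984 = 0.8577.
Each SE is √(p̂(1−p̂)/n): √(0.7338·0.2662/263) = 0.02725 and √(0.8577·0.1423/984) = 0.01114.
SE(p̂₁ − p̂₂) = √(SE₁² + SE₂²) = √(0.0007425625 + 0.0001240996) = 0.02944, since the two samples are independent.

0.0294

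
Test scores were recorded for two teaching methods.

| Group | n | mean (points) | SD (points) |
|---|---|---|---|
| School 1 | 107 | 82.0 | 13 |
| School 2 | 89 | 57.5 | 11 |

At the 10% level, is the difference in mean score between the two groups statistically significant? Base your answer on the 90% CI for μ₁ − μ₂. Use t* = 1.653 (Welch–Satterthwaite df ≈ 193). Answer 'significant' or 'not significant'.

significant

Standard errors of each mean: 13/√107 = 1.2568 and 11/√89 = 1.1660.
SE(x̄₁ − x̄₂) = √(1.2568² + 1.1660²) = 1.7144 for independent samples with unequal variances.
With t* = 1.653, the margin is 1.653 × 1.7144 = 2.8339.
x̄₁ − x̄₂ = 82.0 − 57.5 = 24.5000; the interval is 24.5000 ± 2.8339 = (21.6661, 27.3339).
The interval (21.6661, 27.3339) does not contain 0, so the difference is significant.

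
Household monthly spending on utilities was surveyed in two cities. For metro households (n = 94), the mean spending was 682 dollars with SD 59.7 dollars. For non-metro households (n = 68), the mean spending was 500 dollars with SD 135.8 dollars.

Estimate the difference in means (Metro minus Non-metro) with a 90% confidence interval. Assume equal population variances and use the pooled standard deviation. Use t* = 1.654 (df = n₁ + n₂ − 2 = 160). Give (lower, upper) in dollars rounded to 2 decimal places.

(155.94, 208.06)

s_p = √[((n₁−1)s₁² + (n₂−1)s₂²)/(n₁+n₂−2)] = √[(93·59.7² + 67·135.8²)/160] = 98.9650.
SE = 98.9650·√(1/94 + 1/68) = 15.7551.
With t* = 1.654, margin = 1.654 × 15.7551 = 26.0589.
x̄₁ − x̄₂ = 682 − 500 = 182.0000; interval 182.0000 ± 26.0589 = (155.94, 208.06).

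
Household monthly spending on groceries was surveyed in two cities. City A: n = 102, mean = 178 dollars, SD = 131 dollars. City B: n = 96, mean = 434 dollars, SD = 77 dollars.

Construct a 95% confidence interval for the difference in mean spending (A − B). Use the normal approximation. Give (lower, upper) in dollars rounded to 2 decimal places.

(-285.73, -226.27)

Standard errors of each mean: 131/√102 = 12.9709 and 77/√96 = 7.8588.
SE(x̄₁ − x̄₂) = √(12.9709² + 7.8588²) = 15.1659 for independent samples with unequal variances.
With z* = 1.960, the margin is 1.960 × 15.1659 = 29.7252.
x̄₁ − x̄₂ = 178 − 434 = -256.0000; the interval is -256.0000 ± 29.7252 = (-285.73, -226.27).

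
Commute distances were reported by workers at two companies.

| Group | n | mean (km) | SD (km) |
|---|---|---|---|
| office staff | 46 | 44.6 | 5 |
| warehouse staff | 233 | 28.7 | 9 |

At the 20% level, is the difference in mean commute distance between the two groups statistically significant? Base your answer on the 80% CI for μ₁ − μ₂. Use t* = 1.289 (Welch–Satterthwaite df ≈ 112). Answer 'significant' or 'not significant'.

Per-group SEs: s₁/√n₁ = 5/√46 = 0.7372, s₂/√n₂ = 9/√233 = 0.5896.
Unpooled SE of the difference: √(0.54346384 + 0.34762816) = 0.9440.
Margin of error = t* · SE = 1.289 × 0.9440 = 1.2168.
x̄₁ − x̄₂ = 44.6 − 28.7 = 15.9000.
CI: 15.9000 ± 1.2168 = (14.6832, 17.1168).
The interval (14.6832, 17.1168) does not contain 0, so the difference is significant.

significant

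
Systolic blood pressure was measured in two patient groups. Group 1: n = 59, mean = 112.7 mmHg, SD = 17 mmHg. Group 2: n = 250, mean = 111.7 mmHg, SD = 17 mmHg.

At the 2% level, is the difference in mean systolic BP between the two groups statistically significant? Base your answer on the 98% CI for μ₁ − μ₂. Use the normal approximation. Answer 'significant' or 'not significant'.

Per-group SEs: s₁/√n₁ = 17/√59 = 2.2132, s₂/√n₂ = 17/√250 = 1.0752.
Unpooled SE of the difference: √(4.89825424 + 1.15605504) = 2.4606.
Margin of error = z* · SE = 2.326 × 2.4606 = 5.7234.
x̄₁ − x̄₂ = 112.7 − 111.7 = 1.0000.
CI: 1.0000 ± 5.7234 = (-4.7234, 6.7234).
The interval (-4.7234, 6.7234) contains 0, so the difference is not significant.

not significant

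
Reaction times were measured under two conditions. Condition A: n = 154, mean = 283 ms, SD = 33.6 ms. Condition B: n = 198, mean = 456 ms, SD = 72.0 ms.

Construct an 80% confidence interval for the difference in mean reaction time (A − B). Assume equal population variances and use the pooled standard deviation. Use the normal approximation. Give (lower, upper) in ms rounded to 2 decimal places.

(-181.05, -164.95)

s_p = √[((n₁−1)s₁² + (n₂−1)s₂²)/(n₁+n₂−2)] = √[(153·33.6² + 197·72.0²)/350] = 58.4069.
SE = 58.4069·√(1/154 + 1/198) = 6.2754.
With z* = 1.282, margin = 1.282 × 6.2754 = 8.0451.
x̄₁ − x̄₂ = 283 − 456 = -173.0000; interval -173.0000 ± 8.0451 = (-181.05, -164.95).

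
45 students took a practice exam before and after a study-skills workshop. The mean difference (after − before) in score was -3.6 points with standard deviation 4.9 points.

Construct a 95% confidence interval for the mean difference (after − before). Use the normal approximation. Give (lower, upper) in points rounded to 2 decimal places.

(-5.03, -2.17)

This is a matched-pairs design, so SE = s_d/√n = 4.9/√45 = 0.7304.
Margin = 1.960 × 0.7304 = 1.4316; the interval is -3.6 ± 1.4316 = (-5.03, -2.17).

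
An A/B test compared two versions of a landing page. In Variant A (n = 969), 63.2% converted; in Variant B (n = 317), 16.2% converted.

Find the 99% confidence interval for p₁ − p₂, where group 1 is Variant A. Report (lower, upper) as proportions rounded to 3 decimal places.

(0.403, 0.537)

Each SE is √(p̂(1−p̂)/n): √(0.6320·0.3680/969) = 0.01549 and √(0.1620·0.8380/317) = 0.02069.
SE(p̂₁ − p̂₂) = √(SE₁² + SE₂²) = √(0.0002399401 + 0.0004280761) = 0.02585, since the two samples are independent.
At 99% confidence z* = 2.576; margin = 2.576 × 0.02585 = 0.06659.
The difference is 0.6320 − 0.1620 = 0.4700, so the interval is 0.4700 ± 0.06659 = (0.403, 0.537).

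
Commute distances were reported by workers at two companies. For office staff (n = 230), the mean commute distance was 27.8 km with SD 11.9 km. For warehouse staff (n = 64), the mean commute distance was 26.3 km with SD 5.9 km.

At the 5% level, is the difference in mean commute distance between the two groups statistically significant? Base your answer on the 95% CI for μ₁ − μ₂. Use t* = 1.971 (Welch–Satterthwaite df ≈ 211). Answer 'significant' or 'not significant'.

Standard errors of each mean: 11.9/√230 = 0.7847 and 5.9/√64 = 0.7375.
SE(x̄₁ − x̄₂) = √(0.7847² + 0.7375²) = 1.0769 for independent samples with unequal variances.
With t* = 1.971, the margin is 1.971 × 1.0769 = 2.1226.
x̄₁ − x̄₂ = 27.8 − 26.3 = 1.5000; the interval is 1.5000 ± 2.1226 = (-0.6226, 3.6226).
The interval (-0.6226, 3.6226) contains 0, so the difference is not significant.

not significant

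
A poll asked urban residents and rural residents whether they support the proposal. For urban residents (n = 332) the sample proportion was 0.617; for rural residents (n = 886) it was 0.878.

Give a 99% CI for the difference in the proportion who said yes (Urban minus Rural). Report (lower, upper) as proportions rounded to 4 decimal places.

(-0.3353, -0.1867)

The two standard errors are √(0.6170×0.3830/332) = 0.02668 and √(0.8780×0.1220/886) = 0.01100.
Because the samples are independent, SE_diff = √(0.02668² + 0.01100²) = 0.02886.
Using z* = 2.576 for 99%, ME = 2.576 × 0.02886 = 0.07434.
p̂₁ − p̂₂ = -0.2610; interval -0.2610 ± 0.07434 gives (-0.3353, -0.1867).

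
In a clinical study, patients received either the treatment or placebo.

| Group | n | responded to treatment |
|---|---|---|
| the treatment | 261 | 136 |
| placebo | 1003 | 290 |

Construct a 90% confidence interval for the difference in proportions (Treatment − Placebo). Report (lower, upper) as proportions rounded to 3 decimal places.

First, p̂₁ = 136/261 = 0.5211; p̂₂ = 290/1003 = 0.2891.
The two standard errors are √(0.5211×0.4789/261) = 0.03092 and √(0.2891×0.7109/1003) = 0.01431.
Because the samples are independent, SE_diff = √(0.03092² + 0.01431²) = 0.03407.
Using z* = 1.645 for 90%, ME = 1.645 × 0.03407 = 0.05605.
p̂₁ − p̂₂ = 0.2320; interval 0.2320 ± 0.05605 gives (0.176, 0.288).

(0.176, 0.288)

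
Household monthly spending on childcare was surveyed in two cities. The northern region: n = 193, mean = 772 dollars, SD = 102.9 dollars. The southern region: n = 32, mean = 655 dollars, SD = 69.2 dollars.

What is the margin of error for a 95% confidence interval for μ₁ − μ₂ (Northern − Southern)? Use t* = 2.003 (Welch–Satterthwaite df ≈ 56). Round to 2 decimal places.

28.64

Per-group SEs: s₁/√n₁ = 102.9/√193 = 7.4069, s₂/√n₂ = 69.2/√32 = 12.2329.
Unpooled SE of the difference: √(54.86216761 + 149.64384241) = 14.3006.
Margin of error = t* · SE = 2.003 × 14.3006 = 28.6441.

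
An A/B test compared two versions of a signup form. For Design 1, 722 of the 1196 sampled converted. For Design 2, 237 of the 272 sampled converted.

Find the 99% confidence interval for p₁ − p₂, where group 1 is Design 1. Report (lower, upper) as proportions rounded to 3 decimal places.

(-0.331, -0.204)

Sample proportions: 722/1196 = 0.6037, 237/272 = 0.8713.
Each SE is √(p̂(1−p̂)/n): √(0.6037·0.3963/1196) = 0.01414 and √(0.8713·0.1287/272) = 0.02030.
SE(p̂₁ − p̂₂) = √(SE₁² + SE₂²) = √(0.0001999396 + 0.00041209) = 0.02474, since the two samples are independent.
At 99% confidence z* = 2.576; margin = 2.576 × 0.02474 = 0.06373.
The difference is 0.6037 − 0.8713 = -0.2676, so the interval is -0.2676 ± 0.06373 = (-0.331, -0.204).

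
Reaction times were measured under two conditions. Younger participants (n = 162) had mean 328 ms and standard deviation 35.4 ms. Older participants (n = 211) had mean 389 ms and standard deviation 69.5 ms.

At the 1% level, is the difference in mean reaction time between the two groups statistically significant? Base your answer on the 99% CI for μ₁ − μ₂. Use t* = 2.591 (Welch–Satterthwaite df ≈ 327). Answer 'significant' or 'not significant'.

significant

Standard errors of each mean: 35.4/√162 = 2.7813 and 69.5/√211 = 4.7846.
SE(x̄₁ − x̄₂) = √(2.7813² + 4.7846²) = 5.5343 for independent samples with unequal variances.
With t* = 2.591, the margin is 2.591 × 5.5343 = 14.3394.
x̄₁ − x̄₂ = 328 − 389 = -61.0000; the interval is -61.0000 ± 14.3394 = (-75.3394, -46.6606).
The interval (-75.3394, -46.6606) does not contain 0, so the difference is significant.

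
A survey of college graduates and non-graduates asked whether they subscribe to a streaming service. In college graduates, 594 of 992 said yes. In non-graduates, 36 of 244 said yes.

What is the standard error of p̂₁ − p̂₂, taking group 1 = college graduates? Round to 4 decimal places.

0.0275

Sample proportions: 594/992 = 0.5988, 36/244 = 0.1475.
Each SE is √(p̂(1−p̂)/n): √(0.5988·0.4012/992) = 0.01556 and √(0.1475·0.8525/244) = 0.02270.
SE(p̂₁ − p̂₂) = √(SE₁² + SE₂²) = √(0.0002421136 + 0.00051529) = 0.02752, since the two samples are independent.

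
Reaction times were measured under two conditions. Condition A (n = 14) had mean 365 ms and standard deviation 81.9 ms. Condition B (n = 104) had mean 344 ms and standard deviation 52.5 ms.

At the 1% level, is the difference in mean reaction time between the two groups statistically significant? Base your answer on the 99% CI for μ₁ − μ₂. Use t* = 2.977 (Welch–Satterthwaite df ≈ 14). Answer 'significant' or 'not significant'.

Standard errors of each mean: 81.9/√14 = 21.8887 and 52.5/√104 = 5.1480.
SE(x̄₁ − x̄₂) = √(21.8887² + 5.1480²) = 22.4859 for independent samples with unequal variances.
With t* = 2.977, the margin is 2.977 × 22.4859 = 66.9405.
x̄₁ − x̄₂ = 365 − 344 = 21.0000; the interval is 21.0000 ± 66.9405 = (-45.9405, 87.9405).
The interval (-45.9405, 87.9405) contains 0, so the difference is not significant.

not significant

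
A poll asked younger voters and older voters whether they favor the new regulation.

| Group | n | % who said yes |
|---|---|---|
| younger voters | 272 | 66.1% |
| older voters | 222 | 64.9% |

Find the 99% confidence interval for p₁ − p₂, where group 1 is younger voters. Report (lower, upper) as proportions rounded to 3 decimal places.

SE₁ = √(p̂₁(1−p̂₁)/n₁) = √(0.6610·0.3390/272) = 0.02870; SE₂ = √(0.6490·0.3510/222) = 0.03203.
Independent samples: SE of the difference = √(SE₁² + SE₂²) = √(0.00082369 + 0.0010259209) = 0.04301.
z* for 99% confidence is 2.576, so the margin of error is 2.576 × 0.04301 = 0.11079.
Point estimate p̂₁ − p̂₂ = 0.6610 − 0.6490 = 0.0120.
0.0120 ± 0.11079 → (-0.099, 0.123).

(-0.099, 0.123)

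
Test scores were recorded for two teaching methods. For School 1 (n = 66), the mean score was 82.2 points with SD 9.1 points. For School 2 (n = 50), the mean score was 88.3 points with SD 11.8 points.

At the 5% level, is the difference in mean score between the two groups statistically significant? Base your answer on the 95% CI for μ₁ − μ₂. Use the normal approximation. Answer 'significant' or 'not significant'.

significant

SE₁ = s₁/√n₁ = 9.1/√66 = 1.1201; SE₂ = 11.8/√50 = 1.6688.
Independent samples, unequal variances: SE_diff = √(SE₁² + SE₂²) = √(1.25462401 + 2.78489344) = 2.0099.
z* = 1.960, so margin of error = 1.960 × 2.0099 = 3.9394.
Difference in means = 82.2 − 88.3 = -6.1000.
-6.1000 ± 3.9394 → (-10.0394, -2.1606).
The interval (-10.0394, -2.1606) does not contain 0, so the difference is significant.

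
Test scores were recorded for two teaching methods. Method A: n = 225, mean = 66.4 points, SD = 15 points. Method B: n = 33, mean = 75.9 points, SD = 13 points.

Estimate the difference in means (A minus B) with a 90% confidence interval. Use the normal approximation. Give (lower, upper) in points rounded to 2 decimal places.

Standard errors of each mean: 15/√225 = 1.0000 and 13/√33 = 2.2630.
SE(x̄₁ − x̄₂) = √(1.0000² + 2.2630²) = 2.4741 for independent samples with unequal variances.
With z* = 1.645, the margin is 1.645 × 2.4741 = 4.0699.
x̄₁ − x̄₂ = 66.4 − 75.9 = -9.5000; the interval is -9.5000 ± 4.0699 = (-13.57, -5.43).

(-13.57, -5.43)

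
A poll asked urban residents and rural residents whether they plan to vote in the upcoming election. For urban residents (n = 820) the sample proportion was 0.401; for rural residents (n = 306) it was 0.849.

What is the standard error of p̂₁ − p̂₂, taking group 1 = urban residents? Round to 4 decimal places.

The two standard errors are √(0.4010×0.5990/820) = 0.01712 and √(0.8490×0.1510/306) = 0.02047.
Because the samples are independent, SE_diff = √(0.01712² + 0.02047²) = 0.02669.

0.0267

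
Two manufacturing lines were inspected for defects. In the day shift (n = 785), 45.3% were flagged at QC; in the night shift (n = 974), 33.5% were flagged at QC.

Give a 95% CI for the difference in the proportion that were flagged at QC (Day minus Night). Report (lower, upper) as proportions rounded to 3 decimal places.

(0.072, 0.164)

The two standard errors are √(0.4530×0.5470/785) = 0.01777 and √(0.3350×0.6650/974) = 0.01512.
Because the samples are independent, SE_diff = √(0.01777² + 0.01512²) = 0.02333.
Using z* = 1.960 for 95%, ME = 1.960 × 0.02333 = 0.04573.
p̂₁ − p̂₂ = 0.1180; interval 0.1180 ± 0.04573 gives (0.072, 0.164).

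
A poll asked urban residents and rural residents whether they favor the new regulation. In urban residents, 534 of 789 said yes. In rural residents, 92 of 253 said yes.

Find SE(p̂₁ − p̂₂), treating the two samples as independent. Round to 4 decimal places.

0.0345

Sample proportions: 534/789 = 0.6768, 92/253 = 0.3636.
Each SE is √(p̂(1−p̂)/n): √(0.6768·0.3232/789) = 0.01665 and √(0.3636·0.6364/253) = 0.03024.
SE(p̂₁ − p̂₂) = √(SE₁² + SE₂²) = √(0.0002772225 + 0.0009144576) = 0.03452, since the two samples are independent.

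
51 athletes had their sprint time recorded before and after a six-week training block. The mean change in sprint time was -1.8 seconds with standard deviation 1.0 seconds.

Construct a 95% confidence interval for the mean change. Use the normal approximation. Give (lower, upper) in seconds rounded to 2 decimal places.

(-2.07, -1.53)

Paired design: SE = s_d/√n = 1.0/√51 = 0.1400.
z* = 1.960; margin of error = 1.960 × 0.1400 = 0.2744.
-1.8 ± 0.2744 → (-2.07, -1.53).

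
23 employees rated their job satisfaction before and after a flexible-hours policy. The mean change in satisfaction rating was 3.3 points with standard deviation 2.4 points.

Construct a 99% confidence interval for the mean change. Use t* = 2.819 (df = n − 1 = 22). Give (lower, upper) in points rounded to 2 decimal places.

Paired design: SE = s_d/√n = 2.4/√23 = 0.5004.
t* = 2.819; margin of error = 2.819 × 0.5004 = 1.4106.
3.3 ± 1.4106 → (1.89, 4.71).

(1.89, 4.71)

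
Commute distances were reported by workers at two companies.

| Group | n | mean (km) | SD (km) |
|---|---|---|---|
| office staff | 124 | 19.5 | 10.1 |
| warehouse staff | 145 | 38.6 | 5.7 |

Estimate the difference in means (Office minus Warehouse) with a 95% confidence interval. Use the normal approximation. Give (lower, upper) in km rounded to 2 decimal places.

Per-group SEs: s₁/√n₁ = 10.1/√124 = 0.9070, s₂/√n₂ = 5.7/√145 = 0.4734.
Unpooled SE of the difference: √(0.822649 + 0.22410756) = 1.0231.
Margin of error = z* · SE = 1.960 × 1.0231 = 2.0053.
x̄₁ − x̄₂ = 19.5 − 38.6 = -19.1000.
CI: -19.1000 ± 2.0053 = (-21.11, -17.09).

(-21.11, -17.09)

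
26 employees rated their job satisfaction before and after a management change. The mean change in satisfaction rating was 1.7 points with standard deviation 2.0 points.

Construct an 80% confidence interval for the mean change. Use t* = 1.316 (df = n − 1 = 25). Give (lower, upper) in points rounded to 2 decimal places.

Paired design: SE = s_d/√n = 2.0/√26 = 0.3922.
t* = 1.316; margin of error = 1.316 × 0.3922 = 0.5161.
1.7 ± 0.5161 → (1.18, 2.22).

(1.18, 2.22)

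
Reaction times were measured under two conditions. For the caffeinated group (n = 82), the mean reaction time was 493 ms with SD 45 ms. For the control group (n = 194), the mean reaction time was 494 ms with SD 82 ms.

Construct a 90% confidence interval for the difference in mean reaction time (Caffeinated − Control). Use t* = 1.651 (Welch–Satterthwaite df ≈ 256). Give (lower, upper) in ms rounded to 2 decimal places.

(-13.72, 11.72)

Standard errors of each mean: 45/√82 = 4.9694 and 82/√194 = 5.8873.
SE(x̄₁ − x̄₂) = √(4.9694² + 5.8873²) = 7.7042 for independent samples with unequal variances.
With t* = 1.651, the margin is 1.651 × 7.7042 = 12.7196.
x̄₁ − x̄₂ = 493 − 494 = -1.0000; the interval is -1.0000 ± 12.7196 = (-13.72, 11.72).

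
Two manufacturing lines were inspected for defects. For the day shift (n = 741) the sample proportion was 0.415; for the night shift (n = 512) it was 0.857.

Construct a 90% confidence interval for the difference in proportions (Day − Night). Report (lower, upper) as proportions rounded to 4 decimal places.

Each SE is √(p̂(1−p̂)/n): √(0.4150·0.5850/741) = 0.01810 and √(0.8570·0.1430/512) = 0.01547.
SE(p̂₁ − p̂₂) = √(SE₁² + SE₂²) = √(0.00032761 + 0.0002393209) = 0.02381, since the two samples are independent.
At 90% confidence z* = 1.645; margin = 1.645 × 0.02381 = 0.03917.
The difference is 0.4150 − 0.8570 = -0.4420, so the interval is -0.4420 ± 0.03917 = (-0.4812, -0.4028).

(-0.4812, -0.4028)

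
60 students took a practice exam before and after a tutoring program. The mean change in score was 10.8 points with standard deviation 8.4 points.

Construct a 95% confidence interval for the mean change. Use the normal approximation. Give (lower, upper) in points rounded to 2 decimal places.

This is a matched-pairs design, so SE = s_d/√n = 8.4/√60 = 1.0844.
Margin = 1.960 × 1.0844 = 2.1254; the interval is 10.8 ± 2.1254 = (8.67, 12.93).

(8.67, 12.93)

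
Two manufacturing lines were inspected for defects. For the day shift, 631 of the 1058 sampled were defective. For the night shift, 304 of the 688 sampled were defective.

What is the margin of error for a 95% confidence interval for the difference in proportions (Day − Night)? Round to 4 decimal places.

First, p̂₁ = 631/1058 = 0.5964; p̂₂ = 304/688 = 0.4419.
The two standard errors are √(0.5964×0.4036/1058) = 0.01508 and √(0.4419×0.5581/688) = 0.01893.
Because the samples are independent, SE_diff = √(0.01508² + 0.01893²) = 0.02420.
Using z* = 1.960 for 95%, ME = 1.960 × 0.02420 = 0.04743.

0.0474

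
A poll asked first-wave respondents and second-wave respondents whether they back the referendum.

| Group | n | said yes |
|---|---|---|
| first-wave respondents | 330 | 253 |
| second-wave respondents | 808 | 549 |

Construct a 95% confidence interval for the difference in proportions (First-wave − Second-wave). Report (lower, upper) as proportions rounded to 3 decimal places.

First, p̂₁ = 253/330 = 0.7667; p̂₂ = 549/808 = 0.6795.
The two standard errors are √(0.7667×0.2333/330) = 0.02328 and √(0.6795×0.3205/808) = 0.01642.
Because the samples are independent, SE_diff = √(0.02328² + 0.01642²) = 0.02849.
Using z* = 1.960 for 95%, ME = 1.960 × 0.02849 = 0.05584.
p̂₁ − p̂₂ = 0.0872; interval 0.0872 ± 0.05584 gives (0.031, 0.143).

(0.031, 0.143)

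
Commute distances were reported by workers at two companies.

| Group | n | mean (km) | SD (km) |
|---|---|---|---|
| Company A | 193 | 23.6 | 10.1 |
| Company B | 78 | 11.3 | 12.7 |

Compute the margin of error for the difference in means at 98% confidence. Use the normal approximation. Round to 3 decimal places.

3.748

Standard errors of each mean: 10.1/√193 = 0.7270 and 12.7/√78 = 1.4380.
SE(x̄₁ − x̄₂) = √(0.7270² + 1.4380²) = 1.6113 for independent samples with unequal variances.
With z* = 2.326, the margin is 2.326 × 1.6113 = 3.7479.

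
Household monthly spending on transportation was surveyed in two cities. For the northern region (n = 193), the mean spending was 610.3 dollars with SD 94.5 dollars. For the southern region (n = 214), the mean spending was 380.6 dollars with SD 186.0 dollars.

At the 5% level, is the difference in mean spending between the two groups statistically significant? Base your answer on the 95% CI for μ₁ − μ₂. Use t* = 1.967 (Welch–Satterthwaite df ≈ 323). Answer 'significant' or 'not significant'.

SE₁ = s₁/√n₁ = 94.5/√193 = 6.8023; SE₂ = 186.0/√214 = 12.7147.
Independent samples, unequal variances: SE_diff = √(SE₁² + SE₂²) = √(46.27128529 + 161.66359609) = 14.4199.
t* = 1.967, so margin of error = 1.967 × 14.4199 = 28.3639.
Difference in means = 610.3 − 380.6 = 229.7000.
229.7000 ± 28.3639 → (201.3361, 258.0639).
The interval (201.3361, 258.0639) does not contain 0, so the difference is significant.

significant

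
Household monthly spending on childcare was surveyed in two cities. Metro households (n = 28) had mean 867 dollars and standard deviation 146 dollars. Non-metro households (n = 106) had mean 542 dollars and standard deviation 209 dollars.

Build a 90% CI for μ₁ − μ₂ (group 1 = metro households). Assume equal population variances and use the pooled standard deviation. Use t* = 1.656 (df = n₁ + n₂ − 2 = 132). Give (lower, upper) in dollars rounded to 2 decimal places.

(255.42, 394.58)

s_p = √[((n₁−1)s₁² + (n₂−1)s₂²)/(n₁+n₂−2)] = √[(27·146² + 105·209²)/132] = 197.7532.
SE = 197.7532·√(1/28 + 1/106) = 42.0188.
With t* = 1.656, margin = 1.656 × 42.0188 = 69.5831.
x̄₁ − x̄₂ = 867 − 542 = 325.0000; interval 325.0000 ± 69.5831 = (255.42, 394.58).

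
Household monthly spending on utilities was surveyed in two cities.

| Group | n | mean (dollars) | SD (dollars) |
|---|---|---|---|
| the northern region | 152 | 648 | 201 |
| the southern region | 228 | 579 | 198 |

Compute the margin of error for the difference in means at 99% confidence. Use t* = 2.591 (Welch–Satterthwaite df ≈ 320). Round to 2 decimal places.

Per-group SEs: s₁/√n₁ = 201/√152 = 16.3033, s₂/√n₂ = 198/√228 = 13.1129.
Unpooled SE of the difference: √(265.79759089 + 171.94814641) = 20.9224.
Margin of error = t* · SE = 2.591 × 20.9224 = 54.2099.

54.21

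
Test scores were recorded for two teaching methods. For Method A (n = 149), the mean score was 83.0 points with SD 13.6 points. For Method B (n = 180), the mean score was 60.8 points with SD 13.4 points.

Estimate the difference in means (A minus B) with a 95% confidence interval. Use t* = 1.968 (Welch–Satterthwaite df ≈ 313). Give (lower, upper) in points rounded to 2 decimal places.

(19.26, 25.14)

Standard errors of each mean: 13.6/√149 = 1.1142 and 13.4/√180 = 0.9988.
SE(x̄₁ − x̄₂) = √(1.1142² + 0.9988²) = 1.4963 for independent samples with unequal variances.
With t* = 1.968, the margin is 1.968 × 1.4963 = 2.9447.
x̄₁ − x̄₂ = 83.0 − 60.8 = 22.2000; the interval is 22.2000 ± 2.9447 = (19.26, 25.14).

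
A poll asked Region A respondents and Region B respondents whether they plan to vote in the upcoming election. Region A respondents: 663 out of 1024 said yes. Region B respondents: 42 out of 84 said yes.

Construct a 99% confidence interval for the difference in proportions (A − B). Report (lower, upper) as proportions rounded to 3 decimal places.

(0.002, 0.293)

Sample proportions: 663/1024 = 0.6475, 42/84 = 0.5000.
Each SE is √(p̂(1−p̂)/n): √(0.6475·0.3525/1024) = 0.01493 and √(0.5000·0.5000/84) = 0.05455.
SE(p̂₁ − p̂₂) = √(SE₁² + SE₂²) = √(0.0002229049 + 0.0029757025) = 0.05656, since the two samples are independent.
At 99% confidence z* = 2.576; margin = 2.576 × 0.05656 = 0.14570.
The difference is 0.6475 − 0.5000 = 0.1475, so the interval is 0.1475 ± 0.14570 = (0.002, 0.293).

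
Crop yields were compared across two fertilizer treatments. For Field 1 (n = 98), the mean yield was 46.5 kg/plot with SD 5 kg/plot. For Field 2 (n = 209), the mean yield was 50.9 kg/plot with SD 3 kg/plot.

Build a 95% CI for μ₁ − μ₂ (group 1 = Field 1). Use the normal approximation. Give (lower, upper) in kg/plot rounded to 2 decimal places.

Per-group SEs: s₁/√n₁ = 5/√98 = 0.5051, s₂/√n₂ = 3/√209 = 0.2075.
Unpooled SE of the difference: √(0.25512601 + 0.04305625) = 0.5461.
Margin of error = z* · SE = 1.960 × 0.5461 = 1.0704.
x̄₁ − x̄₂ = 46.5 − 50.9 = -4.4000.
CI: -4.4000 ± 1.0704 = (-5.47, -3.33).

(-5.47, -3.33)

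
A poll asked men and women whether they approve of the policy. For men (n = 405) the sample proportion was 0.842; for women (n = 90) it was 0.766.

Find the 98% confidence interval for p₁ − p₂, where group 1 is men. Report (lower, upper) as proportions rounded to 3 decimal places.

The two standard errors are √(0.8420×0.1580/405) = 0.01812 and √(0.7660×0.2340/90) = 0.04463.
Because the samples are independent, SE_diff = √(0.01812² + 0.04463²) = 0.04817.
Using z* = 2.326 for 98%, ME = 2.326 × 0.04817 = 0.11204.
p̂₁ − p̂₂ = 0.0760; interval 0.0760 ± 0.11204 gives (-0.036, 0.188).

(-0.036, 0.188)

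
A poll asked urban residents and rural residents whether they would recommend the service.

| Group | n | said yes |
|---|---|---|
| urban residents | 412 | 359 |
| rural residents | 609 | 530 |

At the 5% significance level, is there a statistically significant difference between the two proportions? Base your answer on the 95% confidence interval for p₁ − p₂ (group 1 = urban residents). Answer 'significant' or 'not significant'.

not significant

Sample proportions: 359/412 = 0.8714, 530/609 = 0.8703.
Each SE is √(p̂(1−p̂)/n): √(0.8714·0.1286/412) = 0.01649 and √(0.8703·0.1297/609) = 0.01361.
SE(p̂₁ − p̂₂) = √(SE₁² + SE₂²) = √(0.0002719201 + 0.0001852321) = 0.02138, since the two samples are independent.
At 95% confidence z* = 1.960; margin = 1.960 × 0.02138 = 0.04190.
The difference is 0.8714 − 0.8703 = 0.0011, so the interval is 0.0011 ± 0.04190 = (-0.04080, 0.04300).
The interval (-0.04080, 0.04300) contains 0, so the difference is not significant.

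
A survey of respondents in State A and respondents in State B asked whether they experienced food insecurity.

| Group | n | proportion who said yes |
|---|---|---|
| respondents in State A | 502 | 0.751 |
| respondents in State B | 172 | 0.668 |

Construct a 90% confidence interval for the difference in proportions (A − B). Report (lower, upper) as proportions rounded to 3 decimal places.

(0.016, 0.150)

Each SE is √(p̂(1−p̂)/n): √(0.7510·0.2490/502) = 0.01930 and √(0.6680·0.3320/172) = 0.03591.
SE(p̂₁ − p̂₂) = √(SE₁² + SE₂²) = √(0.00037249 + 0.0012895281) = 0.04077, since the two samples are independent.
At 90% confidence z* = 1.645; margin = 1.645 × 0.04077 = 0.06707.
The difference is 0.7510 − 0.6680 = 0.0830, so the interval is 0.0830 ± 0.06707 = (0.016, 0.150).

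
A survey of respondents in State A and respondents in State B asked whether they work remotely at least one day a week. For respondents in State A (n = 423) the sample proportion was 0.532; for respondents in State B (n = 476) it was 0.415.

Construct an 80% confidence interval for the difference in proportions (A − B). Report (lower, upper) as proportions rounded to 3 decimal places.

(0.075, 0.159)

The two standard errors are √(0.5320×0.4680/423) = 0.02426 and √(0.4150×0.5850/476) = 0.02258.
Because the samples are independent, SE_diff = √(0.02426² + 0.02258²) = 0.03314.
Using z* = 1.282 for 80%, ME = 1.282 × 0.03314 = 0.04249.
p̂₁ − p̂₂ = 0.1170; interval 0.1170 ± 0.04249 gives (0.075, 0.159).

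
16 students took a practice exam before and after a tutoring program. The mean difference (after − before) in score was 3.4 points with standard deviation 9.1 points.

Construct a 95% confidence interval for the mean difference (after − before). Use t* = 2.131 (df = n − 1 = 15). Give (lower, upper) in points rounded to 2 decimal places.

Paired design: SE = s_d/√n = 9.1/√16 = 2.2750.
t* = 2.131; margin of error = 2.131 × 2.2750 = 4.8480.
3.4 ± 4.8480 → (-1.45, 8.25).

(-1.45, 8.25)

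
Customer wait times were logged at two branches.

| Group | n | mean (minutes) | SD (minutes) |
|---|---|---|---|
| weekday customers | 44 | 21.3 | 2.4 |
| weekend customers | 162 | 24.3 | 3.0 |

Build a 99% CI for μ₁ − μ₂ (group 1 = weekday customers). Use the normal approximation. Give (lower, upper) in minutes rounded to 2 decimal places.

(-4.11, -1.89)

SE₁ = s₁/√n₁ = 2.4/√44 = 0.3618; SE₂ = 3.0/√162 = 0.2357.
Independent samples, unequal variances: SE_diff = √(SE₁² + SE₂²) = √(0.13089924 + 0.05555449) = 0.4318.
z* = 2.576, so margin of error = 2.576 × 0.4318 = 1.1123.
Difference in means = 21.3 − 24.3 = -3.0000.
-3.0000 ± 1.1123 → (-4.11, -1.89).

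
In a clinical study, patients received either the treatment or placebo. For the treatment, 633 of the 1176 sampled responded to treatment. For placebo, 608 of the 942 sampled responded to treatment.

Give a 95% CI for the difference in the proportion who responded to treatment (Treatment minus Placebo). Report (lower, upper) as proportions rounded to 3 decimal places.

Sample proportions: 633/1176 = 0.5383, 608/942 = 0.6454.
Each SE is √(p̂(1−p̂)/n): √(0.5383·0.4617/1176) = 0.01454 and √(0.6454·0.3546/942) = 0.01559.
SE(p̂₁ − p̂₂) = √(SE₁² + SE₂²) = √(0.0002114116 + 0.0002430481) = 0.02132, since the two samples are independent.
At 95% confidence z* = 1.960; margin = 1.960 × 0.02132 = 0.04179.
The difference is 0.5383 − 0.6454 = -0.1071, so the interval is -0.1071 ± 0.04179 = (-0.149, -0.065).

(-0.149, -0.065)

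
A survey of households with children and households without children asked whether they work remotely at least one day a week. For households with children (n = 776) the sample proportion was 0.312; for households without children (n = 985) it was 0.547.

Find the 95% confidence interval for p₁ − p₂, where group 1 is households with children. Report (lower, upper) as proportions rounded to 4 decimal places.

(-0.2800, -0.1900)

The two standard errors are √(0.3120×0.6880/776) = 0.01663 and √(0.5470×0.4530/985) = 0.01586.
Because the samples are independent, SE_diff = √(0.01663² + 0.01586²) = 0.02298.
Using z* = 1.960 for 95%, ME = 1.960 × 0.02298 = 0.04504.
p̂₁ − p̂₂ = -0.2350; interval -0.2350 ± 0.04504 gives (-0.2800, -0.1900).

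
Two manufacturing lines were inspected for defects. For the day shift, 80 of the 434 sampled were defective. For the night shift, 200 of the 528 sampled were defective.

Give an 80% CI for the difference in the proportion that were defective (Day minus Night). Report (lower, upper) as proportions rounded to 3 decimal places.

First, p̂₁ = 80/434 = 0.1843; p̂₂ = 200/528 = 0.3788.
The two standard errors are √(0.1843×0.8157/434) = 0.01861 and √(0.3788×0.6212/528) = 0.02111.
Because the samples are independent, SE_diff = √(0.01861² + 0.02111²) = 0.02814.
Using z* = 1.282 for 80%, ME = 1.282 × 0.02814 = 0.03608.
p̂₁ − p̂₂ = -0.1945; interval -0.1945 ± 0.03608 gives (-0.231, -0.158).

(-0.231, -0.158)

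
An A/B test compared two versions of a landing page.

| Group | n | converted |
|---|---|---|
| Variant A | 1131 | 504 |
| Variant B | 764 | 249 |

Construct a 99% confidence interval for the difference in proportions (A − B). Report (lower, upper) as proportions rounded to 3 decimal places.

(0.062, 0.178)

First, p̂₁ = 504/1131 = 0.4456; p̂₂ = 249/764 = 0.3259.
The two standard errors are √(0.4456×0.5544/1131) = 0.01478 and √(0.3259×0.6741/764) = 0.01696.
Because the samples are independent, SE_diff = √(0.01478² + 0.01696²) = 0.02250.
Using z* = 2.576 for 99%, ME = 2.576 × 0.02250 = 0.05796.
p̂₁ − p̂₂ = 0.1197; interval 0.1197 ± 0.05796 gives (0.062, 0.178).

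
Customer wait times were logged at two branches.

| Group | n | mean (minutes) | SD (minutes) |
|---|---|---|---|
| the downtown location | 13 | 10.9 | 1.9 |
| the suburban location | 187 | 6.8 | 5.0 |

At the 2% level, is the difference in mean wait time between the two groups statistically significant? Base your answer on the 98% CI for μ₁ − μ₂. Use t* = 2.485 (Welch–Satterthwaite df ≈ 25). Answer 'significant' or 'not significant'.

Per-group SEs: s₁/√n₁ = 1.9/√13 = 0.5270, s₂/√n₂ = 5.0/√187 = 0.3656.
Unpooled SE of the difference: √(0.277729 + 0.13366336) = 0.6414.
Margin of error = t* · SE = 2.485 × 0.6414 = 1.5939.
x̄₁ − x̄₂ = 10.9 − 6.8 = 4.1000.
CI: 4.1000 ± 1.5939 = (2.5061, 5.6939).
The interval (2.5061, 5.6939) does not contain 0, so the difference is significant.

significant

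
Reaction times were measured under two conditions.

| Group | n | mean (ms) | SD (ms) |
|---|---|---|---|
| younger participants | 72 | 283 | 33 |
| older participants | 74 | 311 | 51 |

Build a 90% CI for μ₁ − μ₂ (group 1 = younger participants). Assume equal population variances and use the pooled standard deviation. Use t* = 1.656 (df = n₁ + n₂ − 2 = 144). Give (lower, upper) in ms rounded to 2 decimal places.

s_p = √[((n₁−1)s₁² + (n₂−1)s₂²)/(n₁+n₂−2)] = √[(71·33² + 73·51²)/144] = 43.0755.
SE = 43.0755·√(1/72 + 1/74) = 7.1306.
With t* = 1.656, margin = 1.656 × 7.1306 = 11.8083.
x̄₁ − x̄₂ = 283 − 311 = -28.0000; interval -28.0000 ± 11.8083 = (-39.81, -16.19).

(-39.81, -16.19)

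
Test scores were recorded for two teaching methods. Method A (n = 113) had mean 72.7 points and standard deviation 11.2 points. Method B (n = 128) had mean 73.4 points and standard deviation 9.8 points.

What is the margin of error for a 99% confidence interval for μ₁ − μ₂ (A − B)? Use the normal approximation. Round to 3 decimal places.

3.514

SE₁ = s₁/√n₁ = 11.2/√113 = 1.0536; SE₂ = 9.8/√128 = 0.8662.
Independent samples, unequal variances: SE_diff = √(SE₁² + SE₂²) = √(1.11007296 + 0.75030244) = 1.3640.
z* = 2.576, so margin of error = 2.576 × 1.3640 = 3.5137.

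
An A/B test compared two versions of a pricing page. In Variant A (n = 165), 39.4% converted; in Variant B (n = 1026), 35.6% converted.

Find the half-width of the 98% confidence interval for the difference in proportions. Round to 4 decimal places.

The two standard errors are √(0.3940×0.6060/165) = 0.03804 and √(0.3560×0.6440/1026) = 0.01495.
Because the samples are independent, SE_diff = √(0.03804² + 0.01495²) = 0.04087.
Using z* = 2.326 for 98%, ME = 2.326 × 0.04087 = 0.09506.

0.0951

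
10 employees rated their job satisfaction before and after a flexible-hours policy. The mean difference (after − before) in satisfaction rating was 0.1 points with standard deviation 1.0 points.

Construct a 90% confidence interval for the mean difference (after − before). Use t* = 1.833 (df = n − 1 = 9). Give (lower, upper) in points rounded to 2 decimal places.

(-0.48, 0.68)

This is a matched-pairs design, so SE = s_d/√n = 1.0/√10 = 0.3162.
Margin = 1.833 × 0.3162 = 0.5796; the interval is 0.1 ± 0.5796 = (-0.48, 0.68).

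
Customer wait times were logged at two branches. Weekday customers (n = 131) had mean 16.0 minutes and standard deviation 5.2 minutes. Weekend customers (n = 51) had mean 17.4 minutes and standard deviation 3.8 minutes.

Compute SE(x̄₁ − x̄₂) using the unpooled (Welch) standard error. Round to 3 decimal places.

Standard errors of each mean: 5.2/√131 = 0.4543 and 3.8/√51 = 0.5321.
SE(x̄₁ − x̄₂) = √(0.4543² + 0.5321²) = 0.6997 for independent samples with unequal variances.

0.700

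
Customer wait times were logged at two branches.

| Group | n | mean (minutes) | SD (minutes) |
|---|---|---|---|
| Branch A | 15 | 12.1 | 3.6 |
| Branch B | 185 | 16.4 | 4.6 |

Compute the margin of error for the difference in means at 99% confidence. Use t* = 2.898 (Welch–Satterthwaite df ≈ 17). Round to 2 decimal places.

SE₁ = s₁/√n₁ = 3.6/√15 = 0.9295; SE₂ = 4.6/√185 = 0.3382.
Independent samples, unequal variances: SE_diff = √(SE₁² + SE₂²) = √(0.86397025 + 0.11437924) = 0.9891.
t* = 2.898, so margin of error = 2.898 × 0.9891 = 2.8664.

2.87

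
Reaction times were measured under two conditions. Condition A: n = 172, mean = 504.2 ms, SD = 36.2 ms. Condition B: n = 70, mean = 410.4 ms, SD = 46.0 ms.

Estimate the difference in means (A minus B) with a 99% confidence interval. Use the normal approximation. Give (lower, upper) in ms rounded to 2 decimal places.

(77.95, 109.65)

Standard errors of each mean: 36.2/√172 = 2.7602 and 46.0/√70 = 5.4981.
SE(x̄₁ − x̄₂) = √(2.7602² + 5.4981²) = 6.1521 for independent samples with unequal variances.
With z* = 2.576, the margin is 2.576 × 6.1521 = 15.8478.
x̄₁ − x̄₂ = 504.2 − 410.4 = 93.8000; the interval is 93.8000 ± 15.8478 = (77.95, 109.65).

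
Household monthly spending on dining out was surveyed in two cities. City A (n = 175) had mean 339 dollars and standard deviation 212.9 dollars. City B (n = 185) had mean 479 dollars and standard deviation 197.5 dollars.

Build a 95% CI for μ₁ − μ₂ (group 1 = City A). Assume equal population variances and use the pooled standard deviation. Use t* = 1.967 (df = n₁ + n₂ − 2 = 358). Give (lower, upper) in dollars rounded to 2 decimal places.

(-182.55, -97.45)

Pooled variance s_p² = [174·212.9² + 184·197.5²] / (175+185−2) = 42078.0596, so s_p = 205.1294.
SE_diff = s_p·√(1/n₁ + 1/n₂) = 205.1294·√(1/175 + 1/185) = 21.6309.
t* = 1.967; margin = 1.967 × 21.6309 = 42.5480.
Difference = 339 − 479 = -140.0000.
-140.0000 ± 42.5480 → (-182.55, -97.45).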